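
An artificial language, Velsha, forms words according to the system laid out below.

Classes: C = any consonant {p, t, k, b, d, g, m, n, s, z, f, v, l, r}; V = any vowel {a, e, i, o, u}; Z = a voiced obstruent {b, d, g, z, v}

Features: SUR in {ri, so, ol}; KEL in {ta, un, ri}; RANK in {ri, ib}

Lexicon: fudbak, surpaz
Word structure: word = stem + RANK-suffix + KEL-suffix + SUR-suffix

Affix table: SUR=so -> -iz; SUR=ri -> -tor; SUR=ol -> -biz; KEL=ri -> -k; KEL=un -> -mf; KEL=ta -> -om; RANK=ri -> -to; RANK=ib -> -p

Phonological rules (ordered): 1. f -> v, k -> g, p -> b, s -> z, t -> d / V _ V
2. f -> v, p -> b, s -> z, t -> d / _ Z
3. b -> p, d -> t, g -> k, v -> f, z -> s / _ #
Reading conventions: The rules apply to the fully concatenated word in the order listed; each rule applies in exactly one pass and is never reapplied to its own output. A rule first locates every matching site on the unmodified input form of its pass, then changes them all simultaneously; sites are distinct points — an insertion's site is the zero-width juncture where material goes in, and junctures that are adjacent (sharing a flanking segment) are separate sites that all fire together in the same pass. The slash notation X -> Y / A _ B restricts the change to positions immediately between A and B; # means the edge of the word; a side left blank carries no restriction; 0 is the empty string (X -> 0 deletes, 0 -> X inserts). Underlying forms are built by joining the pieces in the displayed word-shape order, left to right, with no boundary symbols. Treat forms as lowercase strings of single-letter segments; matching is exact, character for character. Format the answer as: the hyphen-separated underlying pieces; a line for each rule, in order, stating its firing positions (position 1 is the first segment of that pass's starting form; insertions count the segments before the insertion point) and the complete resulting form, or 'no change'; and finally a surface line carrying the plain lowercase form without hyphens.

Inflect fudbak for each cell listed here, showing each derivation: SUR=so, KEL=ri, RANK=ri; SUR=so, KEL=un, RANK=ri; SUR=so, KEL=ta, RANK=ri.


cell SUR=so, KEL=ri, RANK=ri:
underlying: fudbak-to-k-iz
1. f -> v, k -> g, p -> b, s -> z, t -> d / V _ V: fires at position(s) 9: fudbaktogiz
2. f -> v, p -> b, s -> z, t -> d / _ Z: no change
3. b -> p, d -> t, g -> k, v -> f, z -> s / _ #: fires at position(s) 11: fudbaktogis
surface: fudbaktogis

cell SUR=so, KEL=un, RANK=ri:
underlying: fudbak-to-mf-iz
1. f -> v, k -> g, p -> b, s -> z, t -> d / V _ V: no change
2. f -> v, p -> b, s -> z, t -> d / _ Z: no change
3. b -> p, d -> t, g -> k, v -> f, z -> s / _ #: fires at position(s) 12: fudbaktomfis
surface: fudbaktomfis

cell SUR=so, KEL=ta, RANK=ri:
underlying: fudbak-to-om-iz
1. f -> v, k -> g, p -> b, s -> z, t -> d / V _ V: no change
2. f -> v, p -> b, s -> z, t -> d / _ Z: no change
3. b -> p, d -> t, g -> k, v -> f, z -> s / _ #: fires at position(s) 12: fudbaktoomis
surface: fudbaktoomis


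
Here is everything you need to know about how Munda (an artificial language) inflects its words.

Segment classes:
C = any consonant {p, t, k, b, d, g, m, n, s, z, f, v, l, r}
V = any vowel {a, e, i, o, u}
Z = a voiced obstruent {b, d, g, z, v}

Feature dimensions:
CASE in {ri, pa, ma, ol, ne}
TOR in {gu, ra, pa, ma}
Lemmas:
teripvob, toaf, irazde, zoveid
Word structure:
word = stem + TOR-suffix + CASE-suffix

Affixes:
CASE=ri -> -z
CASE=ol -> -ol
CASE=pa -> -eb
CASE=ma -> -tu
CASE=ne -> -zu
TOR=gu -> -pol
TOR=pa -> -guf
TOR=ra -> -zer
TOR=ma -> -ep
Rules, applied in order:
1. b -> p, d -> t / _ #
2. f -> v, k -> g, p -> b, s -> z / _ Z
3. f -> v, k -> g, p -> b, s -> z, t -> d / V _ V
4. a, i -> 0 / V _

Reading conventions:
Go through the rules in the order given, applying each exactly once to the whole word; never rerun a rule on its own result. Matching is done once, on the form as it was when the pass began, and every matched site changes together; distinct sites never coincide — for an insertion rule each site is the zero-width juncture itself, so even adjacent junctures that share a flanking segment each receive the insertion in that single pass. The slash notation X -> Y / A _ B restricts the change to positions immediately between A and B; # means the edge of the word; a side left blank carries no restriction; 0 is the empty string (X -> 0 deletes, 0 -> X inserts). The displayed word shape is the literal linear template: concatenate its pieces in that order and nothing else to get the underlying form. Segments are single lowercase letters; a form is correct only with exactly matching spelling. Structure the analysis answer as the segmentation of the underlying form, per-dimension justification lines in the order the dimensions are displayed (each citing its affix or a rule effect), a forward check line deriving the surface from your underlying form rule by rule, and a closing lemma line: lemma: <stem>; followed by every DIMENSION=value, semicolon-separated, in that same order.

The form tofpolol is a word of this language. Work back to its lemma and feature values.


underlying: toaf-pol-ol
CASE=ol - signalled by the affix -ol
TOR=gu - signalled by the affix -pol
check: toafpolol -> toafpolol -> toafpolol -> toafpolol -> tofpolol
lemma: toaf; CASE=ol; TOR=gu


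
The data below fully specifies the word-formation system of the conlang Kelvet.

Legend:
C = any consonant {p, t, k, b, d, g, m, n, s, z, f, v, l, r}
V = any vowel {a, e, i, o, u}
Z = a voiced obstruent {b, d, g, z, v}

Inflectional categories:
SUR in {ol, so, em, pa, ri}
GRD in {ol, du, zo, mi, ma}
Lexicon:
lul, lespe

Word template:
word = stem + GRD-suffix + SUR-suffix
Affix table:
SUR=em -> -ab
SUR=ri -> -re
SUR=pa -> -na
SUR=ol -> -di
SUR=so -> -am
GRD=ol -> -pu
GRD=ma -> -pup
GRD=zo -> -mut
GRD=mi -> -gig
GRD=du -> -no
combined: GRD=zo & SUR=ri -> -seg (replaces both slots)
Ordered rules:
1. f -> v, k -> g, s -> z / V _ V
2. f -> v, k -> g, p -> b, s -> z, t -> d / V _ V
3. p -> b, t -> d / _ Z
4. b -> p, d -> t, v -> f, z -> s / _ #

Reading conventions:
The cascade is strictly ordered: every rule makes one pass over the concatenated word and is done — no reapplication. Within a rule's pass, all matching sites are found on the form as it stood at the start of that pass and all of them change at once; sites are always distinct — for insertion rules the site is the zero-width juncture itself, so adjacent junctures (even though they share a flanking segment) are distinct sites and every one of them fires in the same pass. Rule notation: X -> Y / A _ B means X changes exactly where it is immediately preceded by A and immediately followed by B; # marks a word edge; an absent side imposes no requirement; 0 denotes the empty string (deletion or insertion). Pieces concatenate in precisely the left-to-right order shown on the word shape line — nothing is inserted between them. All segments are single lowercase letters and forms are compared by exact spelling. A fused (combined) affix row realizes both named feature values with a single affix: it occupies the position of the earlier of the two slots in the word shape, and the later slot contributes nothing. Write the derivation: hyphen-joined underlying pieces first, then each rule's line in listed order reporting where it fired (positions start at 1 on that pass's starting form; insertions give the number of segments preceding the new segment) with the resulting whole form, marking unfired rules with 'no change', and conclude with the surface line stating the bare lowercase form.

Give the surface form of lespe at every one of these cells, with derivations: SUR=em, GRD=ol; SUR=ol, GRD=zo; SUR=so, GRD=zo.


cell SUR=em, GRD=ol:
underlying: lespe-pu-ab
1. f -> v, k -> g, s -> z / V _ V: no change
2. f -> v, k -> g, p -> b, s -> z, t -> d / V _ V: fires at position(s) 6: lespebuab
3. p -> b, t -> d / _ Z: no change
4. b -> p, d -> t, v -> f, z -> s / _ #: fires at position(s) 9: lespebuap
surface: lespebuap

cell SUR=ol, GRD=zo:
underlying: lespe-mut-di
1. f -> v, k -> g, s -> z / V _ V: no change
2. f -> v, k -> g, p -> b, s -> z, t -> d / V _ V: no change
3. p -> b, t -> d / _ Z: fires at position(s) 8: lespemuddi
4. b -> p, d -> t, v -> f, z -> s / _ #: no change
surface: lespemuddi

cell SUR=so, GRD=zo:
underlying: lespe-mut-am
1. f -> v, k -> g, s -> z / V _ V: no change
2. f -> v, k -> g, p -> b, s -> z, t -> d / V _ V: fires at position(s) 8: lespemudam
3. p -> b, t -> d / _ Z: no change
4. b -> p, d -> t, v -> f, z -> s / _ #: no change
surface: lespemudam


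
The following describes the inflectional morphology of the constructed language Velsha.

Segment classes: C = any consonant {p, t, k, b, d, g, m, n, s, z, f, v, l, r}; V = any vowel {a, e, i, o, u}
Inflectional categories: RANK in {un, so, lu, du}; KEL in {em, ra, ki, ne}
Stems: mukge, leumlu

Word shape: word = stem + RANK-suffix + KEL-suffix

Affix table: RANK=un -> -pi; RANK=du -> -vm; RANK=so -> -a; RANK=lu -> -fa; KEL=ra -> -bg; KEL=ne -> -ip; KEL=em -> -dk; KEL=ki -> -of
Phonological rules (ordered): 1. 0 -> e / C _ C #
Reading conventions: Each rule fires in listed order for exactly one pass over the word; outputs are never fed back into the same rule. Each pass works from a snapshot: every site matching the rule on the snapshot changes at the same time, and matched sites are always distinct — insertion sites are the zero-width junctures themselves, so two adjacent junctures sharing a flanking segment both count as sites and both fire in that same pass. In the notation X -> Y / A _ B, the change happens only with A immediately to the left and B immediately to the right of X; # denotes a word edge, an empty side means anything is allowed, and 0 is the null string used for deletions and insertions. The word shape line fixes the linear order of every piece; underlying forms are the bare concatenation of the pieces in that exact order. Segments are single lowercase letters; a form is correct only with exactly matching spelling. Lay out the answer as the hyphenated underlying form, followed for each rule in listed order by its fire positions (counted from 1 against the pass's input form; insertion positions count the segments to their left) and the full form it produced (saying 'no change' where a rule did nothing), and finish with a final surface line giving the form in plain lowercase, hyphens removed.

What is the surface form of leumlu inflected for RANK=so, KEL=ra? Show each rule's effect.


underlying: leumlu-a-bg
1. 0 -> e / C _ C #: inserts after position(s) 8: leumluabeg
surface: leumluabeg


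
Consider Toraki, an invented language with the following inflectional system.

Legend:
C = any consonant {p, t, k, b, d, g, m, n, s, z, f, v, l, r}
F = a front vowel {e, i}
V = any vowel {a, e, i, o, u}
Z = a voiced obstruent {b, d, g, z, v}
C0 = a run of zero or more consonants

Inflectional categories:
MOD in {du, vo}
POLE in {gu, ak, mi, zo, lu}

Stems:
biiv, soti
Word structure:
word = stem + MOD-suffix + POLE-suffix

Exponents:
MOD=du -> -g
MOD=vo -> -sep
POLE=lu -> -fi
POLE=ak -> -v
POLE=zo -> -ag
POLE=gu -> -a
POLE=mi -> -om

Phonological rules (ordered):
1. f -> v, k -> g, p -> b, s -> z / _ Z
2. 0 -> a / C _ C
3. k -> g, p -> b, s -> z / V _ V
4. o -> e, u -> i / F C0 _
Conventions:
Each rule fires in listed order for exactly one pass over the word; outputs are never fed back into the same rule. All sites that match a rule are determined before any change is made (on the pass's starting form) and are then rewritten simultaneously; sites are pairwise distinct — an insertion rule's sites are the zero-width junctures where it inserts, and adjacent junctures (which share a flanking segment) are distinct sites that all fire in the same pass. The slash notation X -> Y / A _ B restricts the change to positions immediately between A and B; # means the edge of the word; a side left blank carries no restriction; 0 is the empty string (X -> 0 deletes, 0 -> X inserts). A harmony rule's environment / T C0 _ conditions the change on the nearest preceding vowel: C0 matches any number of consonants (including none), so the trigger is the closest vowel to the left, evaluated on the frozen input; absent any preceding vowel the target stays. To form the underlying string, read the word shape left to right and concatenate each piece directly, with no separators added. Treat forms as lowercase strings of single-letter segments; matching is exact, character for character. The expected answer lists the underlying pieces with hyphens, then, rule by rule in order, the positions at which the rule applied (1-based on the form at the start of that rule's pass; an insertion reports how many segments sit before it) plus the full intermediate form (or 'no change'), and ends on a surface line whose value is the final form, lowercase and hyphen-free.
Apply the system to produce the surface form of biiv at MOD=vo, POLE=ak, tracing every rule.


underlying: biiv-sep-v
1. f -> v, k -> g, p -> b, s -> z / _ Z: fires at position(s) 7: biivsebv
2. 0 -> a / C _ C: inserts after position(s) 4, 7: biivasebav
3. k -> g, p -> b, s -> z / V _ V: fires at position(s) 6: biivazebav
4. o -> e, u -> i / F C0 _: no change
surface: biivazebav


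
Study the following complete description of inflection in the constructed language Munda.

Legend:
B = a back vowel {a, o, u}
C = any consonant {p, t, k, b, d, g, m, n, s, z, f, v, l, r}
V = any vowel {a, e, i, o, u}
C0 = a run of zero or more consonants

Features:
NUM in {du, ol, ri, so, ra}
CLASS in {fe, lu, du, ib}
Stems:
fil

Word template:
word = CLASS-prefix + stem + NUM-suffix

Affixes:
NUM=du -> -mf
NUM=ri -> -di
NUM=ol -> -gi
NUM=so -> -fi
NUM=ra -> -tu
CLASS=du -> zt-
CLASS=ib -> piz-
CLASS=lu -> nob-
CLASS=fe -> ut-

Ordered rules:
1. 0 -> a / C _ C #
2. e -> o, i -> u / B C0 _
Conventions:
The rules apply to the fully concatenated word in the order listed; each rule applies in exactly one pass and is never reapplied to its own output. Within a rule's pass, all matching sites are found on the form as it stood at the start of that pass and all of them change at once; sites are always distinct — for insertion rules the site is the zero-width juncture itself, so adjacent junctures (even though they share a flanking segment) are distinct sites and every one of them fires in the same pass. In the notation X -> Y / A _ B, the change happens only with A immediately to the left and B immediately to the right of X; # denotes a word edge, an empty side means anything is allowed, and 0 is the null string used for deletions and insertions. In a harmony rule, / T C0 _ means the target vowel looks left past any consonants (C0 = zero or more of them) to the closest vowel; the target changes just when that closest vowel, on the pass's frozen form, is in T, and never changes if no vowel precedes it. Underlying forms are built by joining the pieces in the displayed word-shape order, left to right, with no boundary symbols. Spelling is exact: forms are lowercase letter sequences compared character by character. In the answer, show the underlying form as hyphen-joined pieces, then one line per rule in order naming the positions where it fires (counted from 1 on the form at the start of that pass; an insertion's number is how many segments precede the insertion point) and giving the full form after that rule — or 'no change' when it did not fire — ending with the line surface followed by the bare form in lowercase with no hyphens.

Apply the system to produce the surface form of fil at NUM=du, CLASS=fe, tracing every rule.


underlying: ut-fil-mf
1. 0 -> a / C _ C #: inserts after position(s) 6: utfilmaf
2. e -> o, i -> u / B C0 _: fires at position(s) 4: utfulmaf
surface: utfulmaf


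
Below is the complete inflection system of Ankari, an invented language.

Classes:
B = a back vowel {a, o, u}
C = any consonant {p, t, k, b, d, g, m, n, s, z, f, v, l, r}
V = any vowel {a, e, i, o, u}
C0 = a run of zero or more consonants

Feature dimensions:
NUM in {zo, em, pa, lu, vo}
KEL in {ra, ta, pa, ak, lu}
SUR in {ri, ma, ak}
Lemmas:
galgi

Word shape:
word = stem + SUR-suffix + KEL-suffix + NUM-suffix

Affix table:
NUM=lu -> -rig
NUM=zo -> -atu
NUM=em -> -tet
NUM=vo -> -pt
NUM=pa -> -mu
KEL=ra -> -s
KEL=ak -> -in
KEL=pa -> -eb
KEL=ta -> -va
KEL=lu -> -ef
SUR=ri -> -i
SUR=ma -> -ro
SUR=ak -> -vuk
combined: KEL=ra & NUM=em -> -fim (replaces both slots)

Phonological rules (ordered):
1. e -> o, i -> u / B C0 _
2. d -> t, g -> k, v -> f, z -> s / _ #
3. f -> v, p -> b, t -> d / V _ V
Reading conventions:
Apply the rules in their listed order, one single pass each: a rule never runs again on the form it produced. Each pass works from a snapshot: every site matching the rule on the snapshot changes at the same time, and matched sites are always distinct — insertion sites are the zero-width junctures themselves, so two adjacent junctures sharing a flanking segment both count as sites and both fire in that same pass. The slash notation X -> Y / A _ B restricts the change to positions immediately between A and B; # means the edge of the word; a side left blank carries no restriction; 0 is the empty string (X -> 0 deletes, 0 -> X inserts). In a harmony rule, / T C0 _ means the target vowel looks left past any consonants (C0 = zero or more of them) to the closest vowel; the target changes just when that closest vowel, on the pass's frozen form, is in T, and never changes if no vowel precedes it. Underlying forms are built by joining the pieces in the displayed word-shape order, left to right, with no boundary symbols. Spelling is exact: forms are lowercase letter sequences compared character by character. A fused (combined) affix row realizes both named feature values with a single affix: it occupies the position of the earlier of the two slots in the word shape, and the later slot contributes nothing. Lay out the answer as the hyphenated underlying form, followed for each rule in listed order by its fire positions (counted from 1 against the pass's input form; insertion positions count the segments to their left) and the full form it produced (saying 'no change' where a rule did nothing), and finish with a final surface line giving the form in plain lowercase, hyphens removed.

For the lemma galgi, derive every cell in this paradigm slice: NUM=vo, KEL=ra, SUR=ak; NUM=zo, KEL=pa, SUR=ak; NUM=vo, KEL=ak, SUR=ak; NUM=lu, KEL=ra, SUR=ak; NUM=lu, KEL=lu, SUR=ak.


cell NUM=vo, KEL=ra, SUR=ak:
underlying: galgi-vuk-s-pt
1. e -> o, i -> u / B C0 _: fires at position(s) 5: galguvukspt
2. d -> t, g -> k, v -> f, z -> s / _ #: no change
3. f -> v, p -> b, t -> d / V _ V: no change
surface: galguvukspt

cell NUM=zo, KEL=pa, SUR=ak:
underlying: galgi-vuk-eb-atu
1. e -> o, i -> u / B C0 _: fires at position(s) 5, 9: galguvukobatu
2. d -> t, g -> k, v -> f, z -> s / _ #: no change
3. f -> v, p -> b, t -> d / V _ V: fires at position(s) 12: galguvukobadu
surface: galguvukobadu

cell NUM=vo, KEL=ak, SUR=ak:
underlying: galgi-vuk-in-pt
1. e -> o, i -> u / B C0 _: fires at position(s) 5, 9: galguvukunpt
2. d -> t, g -> k, v -> f, z -> s / _ #: no change
3. f -> v, p -> b, t -> d / V _ V: no change
surface: galguvukunpt

cell NUM=lu, KEL=ra, SUR=ak:
underlying: galgi-vuk-s-rig
1. e -> o, i -> u / B C0 _: fires at position(s) 5, 11: galguvuksrug
2. d -> t, g -> k, v -> f, z -> s / _ #: fires at position(s) 12: galguvuksruk
3. f -> v, p -> b, t -> d / V _ V: no change
surface: galguvuksruk

cell NUM=lu, KEL=lu, SUR=ak:
underlying: galgi-vuk-ef-rig
1. e -> o, i -> u / B C0 _: fires at position(s) 5, 9: galguvukofrig
2. d -> t, g -> k, v -> f, z -> s / _ #: fires at position(s) 13: galguvukofrik
3. f -> v, p -> b, t -> d / V _ V: no change
surface: galguvukofrik


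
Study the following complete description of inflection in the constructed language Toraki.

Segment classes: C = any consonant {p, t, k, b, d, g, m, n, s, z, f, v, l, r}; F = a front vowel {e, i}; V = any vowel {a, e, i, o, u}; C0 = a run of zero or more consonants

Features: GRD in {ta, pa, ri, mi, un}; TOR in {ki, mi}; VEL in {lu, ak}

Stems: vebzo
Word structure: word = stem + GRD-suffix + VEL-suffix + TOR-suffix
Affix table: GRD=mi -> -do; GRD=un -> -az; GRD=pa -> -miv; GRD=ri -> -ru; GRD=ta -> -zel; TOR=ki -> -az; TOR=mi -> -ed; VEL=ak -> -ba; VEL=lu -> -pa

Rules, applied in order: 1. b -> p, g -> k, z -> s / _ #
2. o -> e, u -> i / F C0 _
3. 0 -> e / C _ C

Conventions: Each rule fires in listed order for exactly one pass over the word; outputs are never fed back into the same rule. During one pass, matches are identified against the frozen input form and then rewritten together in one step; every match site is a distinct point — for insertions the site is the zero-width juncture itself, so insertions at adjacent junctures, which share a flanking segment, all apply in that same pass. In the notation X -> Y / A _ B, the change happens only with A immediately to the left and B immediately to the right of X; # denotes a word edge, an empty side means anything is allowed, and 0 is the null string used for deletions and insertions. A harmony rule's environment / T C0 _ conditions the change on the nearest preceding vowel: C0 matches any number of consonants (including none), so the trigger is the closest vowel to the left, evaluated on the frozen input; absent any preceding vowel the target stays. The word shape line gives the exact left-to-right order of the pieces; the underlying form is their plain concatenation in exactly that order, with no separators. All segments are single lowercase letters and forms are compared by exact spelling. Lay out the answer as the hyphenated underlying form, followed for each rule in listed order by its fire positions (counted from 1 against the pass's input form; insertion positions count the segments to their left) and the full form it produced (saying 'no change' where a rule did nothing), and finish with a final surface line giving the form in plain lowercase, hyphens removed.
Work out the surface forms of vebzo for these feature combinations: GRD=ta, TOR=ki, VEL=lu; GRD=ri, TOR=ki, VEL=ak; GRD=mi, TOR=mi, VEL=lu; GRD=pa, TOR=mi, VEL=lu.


cell GRD=ta, TOR=ki, VEL=lu:
underlying: vebzo-zel-pa-az
1. b -> p, g -> k, z -> s / _ #: fires at position(s) 12: vebzozelpaas
2. o -> e, u -> i / F C0 _: fires at position(s) 5: vebzezelpaas
3. 0 -> e / C _ C: inserts after position(s) 3, 8: vebezezelepaas
surface: vebezezelepaas

cell GRD=ri, TOR=ki, VEL=ak:
underlying: vebzo-ru-ba-az
1. b -> p, g -> k, z -> s / _ #: fires at position(s) 11: vebzorubaas
2. o -> e, u -> i / F C0 _: fires at position(s) 5: vebzerubaas
3. 0 -> e / C _ C: inserts after position(s) 3: vebezerubaas
surface: vebezerubaas

cell GRD=mi, TOR=mi, VEL=lu:
underlying: vebzo-do-pa-ed
1. b -> p, g -> k, z -> s / _ #: no change
2. o -> e, u -> i / F C0 _: fires at position(s) 5: vebzedopaed
3. 0 -> e / C _ C: inserts after position(s) 3: vebezedopaed
surface: vebezedopaed

cell GRD=pa, TOR=mi, VEL=lu:
underlying: vebzo-miv-pa-ed
1. b -> p, g -> k, z -> s / _ #: no change
2. o -> e, u -> i / F C0 _: fires at position(s) 5: vebzemivpaed
3. 0 -> e / C _ C: inserts after position(s) 3, 8: vebezemivepaed
surface: vebezemivepaed


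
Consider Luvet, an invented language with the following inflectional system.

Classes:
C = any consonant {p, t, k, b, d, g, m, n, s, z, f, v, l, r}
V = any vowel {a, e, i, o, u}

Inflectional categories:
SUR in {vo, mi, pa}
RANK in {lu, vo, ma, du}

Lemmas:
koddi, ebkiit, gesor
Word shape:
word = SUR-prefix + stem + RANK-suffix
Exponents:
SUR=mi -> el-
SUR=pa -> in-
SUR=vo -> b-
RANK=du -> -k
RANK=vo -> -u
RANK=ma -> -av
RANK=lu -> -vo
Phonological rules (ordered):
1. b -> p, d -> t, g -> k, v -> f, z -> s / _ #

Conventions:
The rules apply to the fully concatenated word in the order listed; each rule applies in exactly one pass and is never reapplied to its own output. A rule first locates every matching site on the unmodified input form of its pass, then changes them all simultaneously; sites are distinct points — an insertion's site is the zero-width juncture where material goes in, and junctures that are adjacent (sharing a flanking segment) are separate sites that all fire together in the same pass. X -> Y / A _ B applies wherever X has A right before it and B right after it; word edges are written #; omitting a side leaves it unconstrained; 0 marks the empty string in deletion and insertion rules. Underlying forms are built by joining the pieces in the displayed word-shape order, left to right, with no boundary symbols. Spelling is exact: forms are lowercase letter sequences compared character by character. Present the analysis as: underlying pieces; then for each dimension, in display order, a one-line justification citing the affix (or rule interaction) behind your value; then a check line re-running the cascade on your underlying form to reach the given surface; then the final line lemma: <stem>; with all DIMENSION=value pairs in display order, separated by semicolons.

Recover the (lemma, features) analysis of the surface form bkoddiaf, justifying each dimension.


underlying: b-koddi-av
SUR=vo - signalled by the affix b-
RANK=ma - signalled by the affix -av
check: bkoddiav -> bkoddiaf
lemma: koddi; SUR=vo; RANK=ma


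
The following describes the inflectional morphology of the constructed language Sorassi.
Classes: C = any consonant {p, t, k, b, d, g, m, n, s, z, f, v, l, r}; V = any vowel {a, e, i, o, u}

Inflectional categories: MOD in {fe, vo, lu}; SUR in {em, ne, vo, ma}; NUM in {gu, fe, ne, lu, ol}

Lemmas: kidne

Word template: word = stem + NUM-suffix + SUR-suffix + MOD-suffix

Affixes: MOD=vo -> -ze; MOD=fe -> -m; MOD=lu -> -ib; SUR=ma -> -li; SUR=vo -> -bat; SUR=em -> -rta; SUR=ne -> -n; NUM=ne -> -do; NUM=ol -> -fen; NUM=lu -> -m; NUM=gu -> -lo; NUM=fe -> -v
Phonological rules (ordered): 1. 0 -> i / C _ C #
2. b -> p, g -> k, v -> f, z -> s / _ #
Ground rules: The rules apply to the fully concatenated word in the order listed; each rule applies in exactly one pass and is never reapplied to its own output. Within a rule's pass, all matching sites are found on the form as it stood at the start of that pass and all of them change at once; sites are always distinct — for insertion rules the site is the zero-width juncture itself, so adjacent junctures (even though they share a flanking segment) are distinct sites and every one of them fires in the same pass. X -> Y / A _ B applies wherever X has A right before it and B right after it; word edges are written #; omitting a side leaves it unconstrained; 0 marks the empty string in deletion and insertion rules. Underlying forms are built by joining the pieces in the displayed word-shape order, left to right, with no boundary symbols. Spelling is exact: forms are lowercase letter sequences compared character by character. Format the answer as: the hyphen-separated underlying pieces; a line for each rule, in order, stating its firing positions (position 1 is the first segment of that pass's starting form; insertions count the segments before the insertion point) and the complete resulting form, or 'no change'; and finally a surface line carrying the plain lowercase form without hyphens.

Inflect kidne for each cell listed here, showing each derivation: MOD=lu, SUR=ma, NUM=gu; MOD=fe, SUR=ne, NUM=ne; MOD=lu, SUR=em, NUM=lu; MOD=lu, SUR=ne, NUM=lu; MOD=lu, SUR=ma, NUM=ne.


cell MOD=lu, SUR=ma, NUM=gu:
underlying: kidne-lo-li-ib
1. 0 -> i / C _ C #: no change
2. b -> p, g -> k, v -> f, z -> s / _ #: fires at position(s) 11: kidneloliip
surface: kidneloliip

cell MOD=fe, SUR=ne, NUM=ne:
underlying: kidne-do-n-m
1. 0 -> i / C _ C #: inserts after position(s) 8: kidnedonim
2. b -> p, g -> k, v -> f, z -> s / _ #: no change
surface: kidnedonim

cell MOD=lu, SUR=em, NUM=lu:
underlying: kidne-m-rta-ib
1. 0 -> i / C _ C #: no change
2. b -> p, g -> k, v -> f, z -> s / _ #: fires at position(s) 11: kidnemrtaip
surface: kidnemrtaip

cell MOD=lu, SUR=ne, NUM=lu:
underlying: kidne-m-n-ib
1. 0 -> i / C _ C #: no change
2. b -> p, g -> k, v -> f, z -> s / _ #: fires at position(s) 9: kidnemnip
surface: kidnemnip

cell MOD=lu, SUR=ma, NUM=ne:
underlying: kidne-do-li-ib
1. 0 -> i / C _ C #: no change
2. b -> p, g -> k, v -> f, z -> s / _ #: fires at position(s) 11: kidnedoliip
surface: kidnedoliip


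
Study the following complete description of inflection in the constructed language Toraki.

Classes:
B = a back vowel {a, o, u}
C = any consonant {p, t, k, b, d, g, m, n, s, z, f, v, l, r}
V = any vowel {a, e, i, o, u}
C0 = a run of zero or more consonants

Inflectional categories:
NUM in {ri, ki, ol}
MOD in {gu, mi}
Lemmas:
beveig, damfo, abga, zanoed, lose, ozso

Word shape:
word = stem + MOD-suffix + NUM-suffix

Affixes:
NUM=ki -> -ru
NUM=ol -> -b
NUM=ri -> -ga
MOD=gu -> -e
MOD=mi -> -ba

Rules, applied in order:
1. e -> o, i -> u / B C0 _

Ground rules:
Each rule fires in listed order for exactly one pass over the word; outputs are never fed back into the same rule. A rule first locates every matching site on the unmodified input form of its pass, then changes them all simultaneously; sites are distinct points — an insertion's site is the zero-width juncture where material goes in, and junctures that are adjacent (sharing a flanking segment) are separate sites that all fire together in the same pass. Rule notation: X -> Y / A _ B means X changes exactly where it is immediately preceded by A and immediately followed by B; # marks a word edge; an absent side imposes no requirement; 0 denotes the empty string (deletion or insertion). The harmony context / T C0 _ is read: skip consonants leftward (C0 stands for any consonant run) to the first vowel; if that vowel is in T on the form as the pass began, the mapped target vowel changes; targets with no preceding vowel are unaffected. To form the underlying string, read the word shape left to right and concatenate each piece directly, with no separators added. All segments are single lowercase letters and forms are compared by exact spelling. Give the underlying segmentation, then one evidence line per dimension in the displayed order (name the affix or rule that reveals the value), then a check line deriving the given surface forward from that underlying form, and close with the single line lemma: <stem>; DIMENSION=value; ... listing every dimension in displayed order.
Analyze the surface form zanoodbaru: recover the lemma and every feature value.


underlying: zanoed-ba-ru
NUM=ki - signalled by the affix -ru
MOD=mi - signalled by the affix -ba
check: zanoedbaru -> zanoodbaru
lemma: zanoed; NUM=ki; MOD=mi


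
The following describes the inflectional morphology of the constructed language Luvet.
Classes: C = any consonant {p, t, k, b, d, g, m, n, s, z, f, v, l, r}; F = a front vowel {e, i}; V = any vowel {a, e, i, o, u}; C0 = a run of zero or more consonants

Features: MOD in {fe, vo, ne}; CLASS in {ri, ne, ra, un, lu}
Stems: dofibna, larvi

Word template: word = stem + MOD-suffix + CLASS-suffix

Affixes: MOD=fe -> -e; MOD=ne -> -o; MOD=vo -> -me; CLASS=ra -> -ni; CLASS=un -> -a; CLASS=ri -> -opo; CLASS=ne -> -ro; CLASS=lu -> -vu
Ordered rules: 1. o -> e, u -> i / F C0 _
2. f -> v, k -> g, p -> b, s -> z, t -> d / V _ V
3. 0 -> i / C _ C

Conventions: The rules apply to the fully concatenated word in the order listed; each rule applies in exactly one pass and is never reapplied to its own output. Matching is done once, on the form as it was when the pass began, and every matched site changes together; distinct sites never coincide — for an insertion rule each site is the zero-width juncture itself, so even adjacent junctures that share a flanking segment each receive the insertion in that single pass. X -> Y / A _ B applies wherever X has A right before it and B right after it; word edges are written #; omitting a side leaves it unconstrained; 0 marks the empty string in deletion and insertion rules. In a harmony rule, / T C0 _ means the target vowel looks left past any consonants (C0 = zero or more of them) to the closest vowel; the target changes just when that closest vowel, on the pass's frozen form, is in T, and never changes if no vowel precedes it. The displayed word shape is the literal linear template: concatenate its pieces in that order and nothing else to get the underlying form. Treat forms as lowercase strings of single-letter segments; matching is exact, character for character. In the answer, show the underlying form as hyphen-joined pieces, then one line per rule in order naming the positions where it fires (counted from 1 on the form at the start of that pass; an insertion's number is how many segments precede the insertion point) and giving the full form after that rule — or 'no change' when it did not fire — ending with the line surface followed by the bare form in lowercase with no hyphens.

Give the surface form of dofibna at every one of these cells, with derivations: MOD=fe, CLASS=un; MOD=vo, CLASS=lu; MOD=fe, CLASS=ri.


cell MOD=fe, CLASS=un:
underlying: dofibna-e-a
1. o -> e, u -> i / F C0 _: no change
2. f -> v, k -> g, p -> b, s -> z, t -> d / V _ V: fires at position(s) 3: dovibnaea
3. 0 -> i / C _ C: inserts after position(s) 5: dovibinaea
surface: dovibinaea

cell MOD=vo, CLASS=lu:
underlying: dofibna-me-vu
1. o -> e, u -> i / F C0 _: fires at position(s) 11: dofibnamevi
2. f -> v, k -> g, p -> b, s -> z, t -> d / V _ V: fires at position(s) 3: dovibnamevi
3. 0 -> i / C _ C: inserts after position(s) 5: dovibinamevi
surface: dovibinamevi

cell MOD=fe, CLASS=ri:
underlying: dofibna-e-opo
1. o -> e, u -> i / F C0 _: fires at position(s) 9: dofibnaeepo
2. f -> v, k -> g, p -> b, s -> z, t -> d / V _ V: fires at position(s) 3, 10: dovibnaeebo
3. 0 -> i / C _ C: inserts after position(s) 5: dovibinaeebo
surface: dovibinaeebo


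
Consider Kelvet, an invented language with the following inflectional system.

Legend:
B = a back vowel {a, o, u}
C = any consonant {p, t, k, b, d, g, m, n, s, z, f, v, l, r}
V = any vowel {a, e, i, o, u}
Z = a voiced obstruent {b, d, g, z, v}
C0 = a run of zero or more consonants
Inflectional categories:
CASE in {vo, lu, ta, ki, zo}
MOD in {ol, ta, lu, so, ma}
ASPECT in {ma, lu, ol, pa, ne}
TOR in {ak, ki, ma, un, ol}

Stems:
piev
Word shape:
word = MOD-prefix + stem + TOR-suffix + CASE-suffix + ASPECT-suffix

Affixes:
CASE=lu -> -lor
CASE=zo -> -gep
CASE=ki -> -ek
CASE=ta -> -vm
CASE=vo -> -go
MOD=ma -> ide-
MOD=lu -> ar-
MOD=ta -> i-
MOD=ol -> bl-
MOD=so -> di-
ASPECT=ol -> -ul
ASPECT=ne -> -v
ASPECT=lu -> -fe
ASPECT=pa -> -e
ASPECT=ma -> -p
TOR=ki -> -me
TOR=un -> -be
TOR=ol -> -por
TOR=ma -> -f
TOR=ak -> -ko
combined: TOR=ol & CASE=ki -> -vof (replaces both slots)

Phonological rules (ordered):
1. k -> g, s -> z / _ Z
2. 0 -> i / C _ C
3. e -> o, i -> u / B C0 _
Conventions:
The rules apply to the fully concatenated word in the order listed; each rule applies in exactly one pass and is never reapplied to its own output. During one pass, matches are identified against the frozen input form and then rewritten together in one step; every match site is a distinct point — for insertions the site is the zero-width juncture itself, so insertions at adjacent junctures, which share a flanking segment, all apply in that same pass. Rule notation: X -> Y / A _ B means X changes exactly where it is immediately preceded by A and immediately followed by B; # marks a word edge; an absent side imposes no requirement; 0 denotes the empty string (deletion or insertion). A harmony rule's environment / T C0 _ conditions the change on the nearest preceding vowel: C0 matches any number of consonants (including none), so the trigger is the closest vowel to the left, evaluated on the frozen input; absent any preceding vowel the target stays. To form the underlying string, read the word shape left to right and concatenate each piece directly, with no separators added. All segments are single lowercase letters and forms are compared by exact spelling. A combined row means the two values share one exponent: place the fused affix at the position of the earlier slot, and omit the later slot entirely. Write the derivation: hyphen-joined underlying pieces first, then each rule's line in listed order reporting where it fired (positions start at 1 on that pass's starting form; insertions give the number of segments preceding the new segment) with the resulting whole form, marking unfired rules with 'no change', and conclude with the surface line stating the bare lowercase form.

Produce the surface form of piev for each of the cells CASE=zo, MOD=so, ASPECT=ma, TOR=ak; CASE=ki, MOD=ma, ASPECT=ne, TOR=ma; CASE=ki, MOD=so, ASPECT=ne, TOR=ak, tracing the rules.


cell CASE=zo, MOD=so, ASPECT=ma, TOR=ak:
underlying: di-piev-ko-gep-p
1. k -> g, s -> z / _ Z: no change
2. 0 -> i / C _ C: inserts after position(s) 6, 11: dipievikogepip
3. e -> o, i -> u / B C0 _: fires at position(s) 11: dipievikogopip
surface: dipievikogopip

cell CASE=ki, MOD=ma, ASPECT=ne, TOR=ma:
underlying: ide-piev-f-ek-v
1. k -> g, s -> z / _ Z: fires at position(s) 10: idepievfegv
2. 0 -> i / C _ C: inserts after position(s) 7, 10: idepievifegiv
3. e -> o, i -> u / B C0 _: no change
surface: idepievifegiv

cell CASE=ki, MOD=so, ASPECT=ne, TOR=ak:
underlying: di-piev-ko-ek-v
1. k -> g, s -> z / _ Z: fires at position(s) 10: dipievkoegv
2. 0 -> i / C _ C: inserts after position(s) 6, 10: dipievikoegiv
3. e -> o, i -> u / B C0 _: fires at position(s) 10: dipievikoogiv
surface: dipievikoogiv


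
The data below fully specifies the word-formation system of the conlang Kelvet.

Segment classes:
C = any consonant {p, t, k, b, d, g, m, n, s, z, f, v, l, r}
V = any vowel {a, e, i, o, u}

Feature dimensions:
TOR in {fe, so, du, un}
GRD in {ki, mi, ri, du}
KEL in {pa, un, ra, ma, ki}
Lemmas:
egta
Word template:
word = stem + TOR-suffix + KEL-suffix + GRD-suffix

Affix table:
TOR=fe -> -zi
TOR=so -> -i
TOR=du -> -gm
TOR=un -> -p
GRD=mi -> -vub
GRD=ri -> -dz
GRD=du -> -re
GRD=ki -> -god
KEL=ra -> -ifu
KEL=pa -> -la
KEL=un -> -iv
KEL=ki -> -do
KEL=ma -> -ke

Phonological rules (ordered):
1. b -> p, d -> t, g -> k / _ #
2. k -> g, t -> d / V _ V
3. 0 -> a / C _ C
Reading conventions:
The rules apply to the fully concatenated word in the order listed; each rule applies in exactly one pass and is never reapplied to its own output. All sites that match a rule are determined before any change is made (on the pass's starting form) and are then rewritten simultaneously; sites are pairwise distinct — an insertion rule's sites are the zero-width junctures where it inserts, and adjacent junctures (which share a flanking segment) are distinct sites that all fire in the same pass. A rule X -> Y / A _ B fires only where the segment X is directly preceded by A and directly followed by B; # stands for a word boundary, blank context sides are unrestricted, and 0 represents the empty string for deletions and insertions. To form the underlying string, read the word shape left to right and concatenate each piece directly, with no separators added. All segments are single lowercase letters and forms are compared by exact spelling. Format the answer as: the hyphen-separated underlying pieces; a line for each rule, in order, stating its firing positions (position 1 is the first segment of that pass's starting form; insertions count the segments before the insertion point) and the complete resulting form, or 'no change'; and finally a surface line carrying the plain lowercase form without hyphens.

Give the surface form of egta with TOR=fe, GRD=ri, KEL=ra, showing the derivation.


underlying: egta-zi-ifu-dz
1. b -> p, d -> t, g -> k / _ #: no change
2. k -> g, t -> d / V _ V: no change
3. 0 -> a / C _ C: inserts after position(s) 2, 10: egataziifudaz
surface: egataziifudaz


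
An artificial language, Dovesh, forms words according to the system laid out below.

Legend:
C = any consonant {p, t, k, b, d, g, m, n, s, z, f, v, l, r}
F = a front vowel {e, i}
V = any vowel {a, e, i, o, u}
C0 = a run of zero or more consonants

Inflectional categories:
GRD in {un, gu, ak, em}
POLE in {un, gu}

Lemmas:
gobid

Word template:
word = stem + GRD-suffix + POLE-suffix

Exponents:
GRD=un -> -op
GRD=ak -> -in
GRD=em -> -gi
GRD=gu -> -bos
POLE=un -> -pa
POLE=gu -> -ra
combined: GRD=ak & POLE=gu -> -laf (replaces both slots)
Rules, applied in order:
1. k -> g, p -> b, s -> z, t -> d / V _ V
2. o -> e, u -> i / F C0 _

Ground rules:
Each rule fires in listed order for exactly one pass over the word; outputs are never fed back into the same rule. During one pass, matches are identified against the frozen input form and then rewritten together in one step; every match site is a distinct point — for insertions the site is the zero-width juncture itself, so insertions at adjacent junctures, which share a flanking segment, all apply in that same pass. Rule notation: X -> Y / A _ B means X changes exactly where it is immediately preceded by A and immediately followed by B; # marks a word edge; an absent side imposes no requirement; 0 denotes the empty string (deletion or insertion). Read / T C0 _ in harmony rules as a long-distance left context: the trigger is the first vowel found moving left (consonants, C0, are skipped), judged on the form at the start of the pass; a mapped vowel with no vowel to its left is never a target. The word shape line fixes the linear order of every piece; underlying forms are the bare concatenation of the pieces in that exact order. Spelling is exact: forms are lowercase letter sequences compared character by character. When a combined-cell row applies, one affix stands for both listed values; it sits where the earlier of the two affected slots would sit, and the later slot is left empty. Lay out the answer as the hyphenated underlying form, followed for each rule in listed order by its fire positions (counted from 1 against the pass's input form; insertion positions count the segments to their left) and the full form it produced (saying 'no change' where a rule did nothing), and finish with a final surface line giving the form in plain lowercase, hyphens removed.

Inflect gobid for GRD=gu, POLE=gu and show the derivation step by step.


underlying: gobid-bos-ra
1. k -> g, p -> b, s -> z, t -> d / V _ V: no change
2. o -> e, u -> i / F C0 _: fires at position(s) 7: gobidbesra
surface: gobidbesra
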